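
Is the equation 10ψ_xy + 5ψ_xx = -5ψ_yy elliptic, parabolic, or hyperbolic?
Rewriting in standard form: 5ψ_xx + 10ψ_xy + 5ψ_yy = 0. Computing B² - 4AC with A = 5, B = 10, C = 5: discriminant = 0 (zero). Answer: parabolic.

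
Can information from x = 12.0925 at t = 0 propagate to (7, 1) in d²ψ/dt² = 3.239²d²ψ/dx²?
No. The domain of dependence is [3.761, 10.239], and 12.0925 is outside this interval.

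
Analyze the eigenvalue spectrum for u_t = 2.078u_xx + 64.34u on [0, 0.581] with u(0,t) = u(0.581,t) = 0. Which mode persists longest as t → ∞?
Eigenvalues: λₙ = 2.078n²π²/0.581² - 64.34.
First three modes:
  n=1: λ₁ = 2.078π²/0.581² - 64.34 ≈ -3.583
  n=2: λ₂ = 8.312π²/0.581² - 64.34 ≈ 178.686
  n=3: λ₃ = 18.702π²/0.581² - 64.34 ≈ 482.469
Since 2.078π²/0.581² ≈ 60.757 < 64.34, λ₁ < 0.
The n=1 mode grows fastest (−λₙ is largest for n=1) → dominates.
Asymptotic: u ~ c₁ sin(πx/0.581) e^{3.583t} (exponential growth at rate −λ₁ ≈ 3.583).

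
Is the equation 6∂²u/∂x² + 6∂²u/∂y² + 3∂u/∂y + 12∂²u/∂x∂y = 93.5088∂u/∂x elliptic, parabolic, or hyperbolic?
Rewriting in standard form: 6∂²u/∂x² + 12∂²u/∂x∂y + 6∂²u/∂y² - 93.5088∂u/∂x + 3∂u/∂y = 0. Computing B² - 4AC with A = 6, B = 12, C = 6: discriminant = 0 (zero). Answer: parabolic.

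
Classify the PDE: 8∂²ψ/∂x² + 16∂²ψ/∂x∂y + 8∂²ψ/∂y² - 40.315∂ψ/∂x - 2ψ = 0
A = 8, B = 16, C = 8. Discriminant B² - 4AC = 0. Since 0 = 0, parabolic.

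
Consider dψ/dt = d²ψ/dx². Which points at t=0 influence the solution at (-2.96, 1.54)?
The entire real line. The heat equation has infinite propagation speed: any initial disturbance instantly affects all points (though exponentially small far away).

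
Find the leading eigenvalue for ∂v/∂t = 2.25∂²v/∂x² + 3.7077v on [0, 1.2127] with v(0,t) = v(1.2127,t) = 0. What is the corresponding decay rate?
Eigenvalues: λₙ = 2.25n²π²/1.2127² - 3.7077.
First three modes:
  n=1: λ₁ = 2.25π²/1.2127² - 3.7077 ≈ 11.392
  n=2: λ₂ = 9π²/1.2127² - 3.7077 ≈ 56.692
  n=3: λ₃ = 20.25π²/1.2127² - 3.7077 ≈ 132.192
Since 2.25π²/1.2127² ≈ 15.1 > 3.7077, all λₙ > 0.
The n=1 mode decays slowest → dominates as t → ∞.
Asymptotic: v ~ c₁ sin(πx/1.2127) e^{-λ₁t} with decay rate λ₁ ≈ 11.392.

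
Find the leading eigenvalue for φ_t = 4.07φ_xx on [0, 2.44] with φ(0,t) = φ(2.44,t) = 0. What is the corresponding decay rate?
Eigenvalues: λₙ = 4.07n²π²/2.44².
First three modes:
  n=1: λ₁ = 4.07π²/2.44² ≈ 6.747
  n=2: λ₂ = 16.28π²/2.44² ≈ 26.988 (4× faster decay)
  n=3: λ₃ = 36.63π²/2.44² ≈ 60.724 (9× faster decay)
As t → ∞, higher modes decay exponentially faster. The n=1 mode dominates: φ ~ c₁ sin(πx/2.44) e^{-λ₁t}.
Decay rate: λ₁ = 4.07π²/2.44² ≈ 6.747.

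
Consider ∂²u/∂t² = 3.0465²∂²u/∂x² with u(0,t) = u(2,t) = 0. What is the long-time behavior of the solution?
As t → ∞, u oscillates (no decay). Energy is conserved; the solution oscillates indefinitely as standing waves.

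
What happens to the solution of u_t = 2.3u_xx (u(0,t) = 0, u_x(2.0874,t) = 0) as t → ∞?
u → 0. Heat escapes through the Dirichlet boundary.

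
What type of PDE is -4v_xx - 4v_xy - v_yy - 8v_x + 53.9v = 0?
With A = -4, B = -4, C = -1, the discriminant is 0. This is a parabolic PDE.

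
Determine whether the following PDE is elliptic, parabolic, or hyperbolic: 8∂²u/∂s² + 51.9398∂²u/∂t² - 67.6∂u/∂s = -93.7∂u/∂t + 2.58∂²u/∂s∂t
Rewriting in standard form: 8∂²u/∂s² - 2.58∂²u/∂s∂t + 51.9398∂²u/∂t² - 67.6∂u/∂s + 93.7∂u/∂t = 0. Coefficients: A = 8, B = -2.58, C = 51.9398. B² - 4AC = -1655.4172, which is negative, so the equation is elliptic.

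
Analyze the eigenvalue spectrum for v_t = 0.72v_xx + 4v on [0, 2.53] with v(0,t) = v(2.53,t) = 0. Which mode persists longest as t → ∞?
Eigenvalues: λₙ = 0.72n²π²/2.53² - 4.
First three modes:
  n=1: λ₁ = 0.72π²/2.53² - 4 ≈ -2.89
  n=2: λ₂ = 2.88π²/2.53² - 4 ≈ 0.441
  n=3: λ₃ = 6.48π²/2.53² - 4 ≈ 5.992
Since 0.72π²/2.53² ≈ 1.11 < 4, λ₁ < 0.
The n=1 mode grows fastest (−λₙ is largest for n=1) → dominates.
Asymptotic: v ~ c₁ sin(πx/2.53) e^{2.89t} (exponential growth at rate −λ₁ ≈ 2.89).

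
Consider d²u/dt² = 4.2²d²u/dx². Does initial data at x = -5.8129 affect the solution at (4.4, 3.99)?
Yes. The domain of dependence is [-12.358, 21.158], and -5.8129 ∈ [-12.358, 21.158].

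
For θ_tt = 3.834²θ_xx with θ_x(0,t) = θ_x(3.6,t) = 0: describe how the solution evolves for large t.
θ oscillates about a mean that drifts linearly in t (generically unbounded; no decay). There is no damping, so the nonconstant modes persist as standing waves (energy conserved, no decay). But with Neumann conditions at both ends the constant mode has eigenvalue 0: the spatial mean M(t) of θ satisfies M'' = 0, so M(t) = M(0) + M'(0)·t. Unless the initial velocity has zero mean (∫θ_t(x,0)dx = 0), the solution grows linearly in t (unbounded, though not exponentially); if it does have zero mean, the solution stays bounded and simply oscillates.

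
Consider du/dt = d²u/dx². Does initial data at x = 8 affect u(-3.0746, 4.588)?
Yes, for any finite x. The heat equation has infinite propagation speed, so all initial data affects all points at any t > 0.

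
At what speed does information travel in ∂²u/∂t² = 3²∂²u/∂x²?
Speed = 3. Information travels along characteristics x = x₀ ± 3t.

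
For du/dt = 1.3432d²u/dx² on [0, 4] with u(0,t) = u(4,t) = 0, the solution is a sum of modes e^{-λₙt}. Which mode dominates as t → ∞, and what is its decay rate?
Eigenvalues: λₙ = 1.3432n²π²/4².
First three modes:
  n=1: λ₁ = 1.3432π²/4² ≈ 0.829
  n=2: λ₂ = 5.3728π²/4² ≈ 3.314 (4× faster decay)
  n=3: λ₃ = 12.0888π²/4² ≈ 7.457 (9× faster decay)
As t → ∞, higher modes decay exponentially faster. The n=1 mode dominates: u ~ c₁ sin(πx/4) e^{-λ₁t}.
Decay rate: λ₁ = 1.3432π²/4² ≈ 0.829.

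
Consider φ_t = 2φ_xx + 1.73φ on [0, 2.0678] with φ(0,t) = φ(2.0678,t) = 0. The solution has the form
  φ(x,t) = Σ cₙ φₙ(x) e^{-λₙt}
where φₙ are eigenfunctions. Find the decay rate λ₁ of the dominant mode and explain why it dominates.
Eigenvalues: λₙ = 2n²π²/2.0678² - 1.73.
First three modes:
  n=1: λ₁ = 2π²/2.0678² - 1.73 ≈ 2.886
  n=2: λ₂ = 8π²/2.0678² - 1.73 ≈ 16.736
  n=3: λ₃ = 18π²/2.0678² - 1.73 ≈ 39.818
Since 2π²/2.0678² ≈ 4.616 > 1.73, all λₙ > 0.
The n=1 mode decays slowest → dominates as t → ∞.
Asymptotic: φ ~ c₁ sin(πx/2.0678) e^{-λ₁t} with decay rate λ₁ ≈ 2.886.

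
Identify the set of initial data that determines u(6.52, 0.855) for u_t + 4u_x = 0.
A single point: x = 3.1. The characteristic through (6.52, 0.855) is x - 4t = const, so x = 6.52 - 4·0.855 = 3.1.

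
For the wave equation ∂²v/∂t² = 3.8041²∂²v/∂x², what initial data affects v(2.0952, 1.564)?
Domain of dependence: [-3.8544124, 8.0448124]. Signals travel at speed 3.8041, so data within |x - 2.0952| ≤ 3.8041·1.564 = 5.9496124 can reach the point.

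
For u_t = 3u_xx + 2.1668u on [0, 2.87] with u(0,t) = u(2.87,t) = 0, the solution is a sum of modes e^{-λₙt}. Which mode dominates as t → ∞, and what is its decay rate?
Eigenvalues: λₙ = 3n²π²/2.87² - 2.1668.
First three modes:
  n=1: λ₁ = 3π²/2.87² - 2.1668 ≈ 1.428
  n=2: λ₂ = 12π²/2.87² - 2.1668 ≈ 12.212
  n=3: λ₃ = 27π²/2.87² - 2.1668 ≈ 30.185
Since 3π²/2.87² ≈ 3.595 > 2.1668, all λₙ > 0.
The n=1 mode decays slowest → dominates as t → ∞.
Asymptotic: u ~ c₁ sin(πx/2.87) e^{-λ₁t} with decay rate λ₁ ≈ 1.428.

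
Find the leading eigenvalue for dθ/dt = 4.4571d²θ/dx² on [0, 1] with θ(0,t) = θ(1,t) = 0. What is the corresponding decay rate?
Eigenvalues: λₙ = 4.4571n²π².
First three modes:
  n=1: λ₁ = 4.4571π² ≈ 43.99
  n=2: λ₂ = 17.8284π² ≈ 175.959 (4× faster decay)
  n=3: λ₃ = 40.1139π² ≈ 395.908 (9× faster decay)
As t → ∞, higher modes decay exponentially faster. The n=1 mode dominates: θ ~ c₁ sin(πx) e^{-λ₁t}.
Decay rate: λ₁ = 4.4571π² ≈ 43.99.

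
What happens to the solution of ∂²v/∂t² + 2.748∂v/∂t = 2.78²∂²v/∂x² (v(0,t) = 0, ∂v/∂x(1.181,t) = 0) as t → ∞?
v → 0. Damping (γ=2.748) dissipates energy; oscillations decay exponentially.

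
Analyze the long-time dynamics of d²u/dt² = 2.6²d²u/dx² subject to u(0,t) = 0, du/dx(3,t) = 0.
Long-time behavior: u oscillates (no decay). Energy is conserved; the solution oscillates indefinitely as standing waves.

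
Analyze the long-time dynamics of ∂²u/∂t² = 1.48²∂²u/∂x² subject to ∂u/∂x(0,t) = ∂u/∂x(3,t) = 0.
Long-time behavior: u oscillates about a mean that drifts linearly in t (generically unbounded; no decay). There is no damping, so the nonconstant modes persist as standing waves (energy conserved, no decay). But with Neumann conditions at both ends the constant mode has eigenvalue 0: the spatial mean M(t) of u satisfies M'' = 0, so M(t) = M(0) + M'(0)·t. Unless the initial velocity has zero mean (∫u_t(x,0)dx = 0), the solution grows linearly in t (unbounded, though not exponentially); if it does have zero mean, the solution stays bounded and simply oscillates.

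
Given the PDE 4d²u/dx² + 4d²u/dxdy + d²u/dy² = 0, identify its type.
The second-order coefficients are A = 4, B = 4, C = 1. Since B² - 4AC = 0 = 0, this is a parabolic PDE.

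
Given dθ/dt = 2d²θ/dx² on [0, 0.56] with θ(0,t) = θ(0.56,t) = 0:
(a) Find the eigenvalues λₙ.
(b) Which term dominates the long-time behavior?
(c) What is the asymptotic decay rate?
Eigenvalues: λₙ = 2n²π²/0.56².
First three modes:
  n=1: λ₁ = 2π²/0.56² ≈ 62.944
  n=2: λ₂ = 8π²/0.56² ≈ 251.776 (4× faster decay)
  n=3: λ₃ = 18π²/0.56² ≈ 566.495 (9× faster decay)
As t → ∞, higher modes decay exponentially faster. The n=1 mode dominates: θ ~ c₁ sin(πx/0.56) e^{-λ₁t}.
Decay rate: λ₁ = 2π²/0.56² ≈ 62.944.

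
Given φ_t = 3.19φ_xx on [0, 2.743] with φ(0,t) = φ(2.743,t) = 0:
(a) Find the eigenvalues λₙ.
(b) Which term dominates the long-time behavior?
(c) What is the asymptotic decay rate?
Eigenvalues: λₙ = 3.19n²π²/2.743².
First three modes:
  n=1: λ₁ = 3.19π²/2.743² ≈ 4.184
  n=2: λ₂ = 12.76π²/2.743² ≈ 16.738 (4× faster decay)
  n=3: λ₃ = 28.71π²/2.743² ≈ 37.66 (9× faster decay)
As t → ∞, higher modes decay exponentially faster. The n=1 mode dominates: φ ~ c₁ sin(πx/2.743) e^{-λ₁t}.
Decay rate: λ₁ = 3.19π²/2.743² ≈ 4.184.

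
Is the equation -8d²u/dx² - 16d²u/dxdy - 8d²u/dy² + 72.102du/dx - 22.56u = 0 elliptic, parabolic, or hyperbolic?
Computing B² - 4AC with A = -8, B = -16, C = -8: discriminant = 0 (zero). Answer: parabolic.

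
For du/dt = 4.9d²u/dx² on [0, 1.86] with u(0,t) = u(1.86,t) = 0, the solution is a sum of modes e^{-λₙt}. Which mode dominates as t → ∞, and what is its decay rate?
Eigenvalues: λₙ = 4.9n²π²/1.86².
First three modes:
  n=1: λ₁ = 4.9π²/1.86² ≈ 13.979
  n=2: λ₂ = 19.6π²/1.86² ≈ 55.915 (4× faster decay)
  n=3: λ₃ = 44.1π²/1.86² ≈ 125.809 (9× faster decay)
As t → ∞, higher modes decay exponentially faster. The n=1 mode dominates: u ~ c₁ sin(πx/1.86) e^{-λ₁t}.
Decay rate: λ₁ = 4.9π²/1.86² ≈ 13.979.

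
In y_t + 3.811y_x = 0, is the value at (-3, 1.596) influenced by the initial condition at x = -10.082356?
No. Only data at x = -9.082356 affects (-3, 1.596). Advection has one-way propagation along characteristics.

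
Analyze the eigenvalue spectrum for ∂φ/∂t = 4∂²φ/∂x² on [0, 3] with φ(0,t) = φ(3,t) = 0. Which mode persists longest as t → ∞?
Eigenvalues: λₙ = 4n²π²/3².
First three modes:
  n=1: λ₁ = 4π²/3² ≈ 4.386
  n=2: λ₂ = 16π²/3² ≈ 17.546 (4× faster decay)
  n=3: λ₃ = 36π²/3² ≈ 39.478 (9× faster decay)
As t → ∞, higher modes decay exponentially faster. The n=1 mode dominates: φ ~ c₁ sin(πx/3) e^{-λ₁t}.
Decay rate: λ₁ = 4π²/3² ≈ 4.386.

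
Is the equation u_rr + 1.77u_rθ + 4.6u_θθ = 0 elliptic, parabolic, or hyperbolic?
Computing B² - 4AC with A = 1, B = 1.77, C = 4.6: discriminant = -15.2671 (negative). Answer: elliptic.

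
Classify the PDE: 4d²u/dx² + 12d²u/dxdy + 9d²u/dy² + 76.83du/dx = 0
A = 4, B = 12, C = 9. Discriminant B² - 4AC = 0. Since 0 = 0, parabolic.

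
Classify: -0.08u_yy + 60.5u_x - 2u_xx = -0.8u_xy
Rewriting in standard form: -2u_xx + 0.8u_xy - 0.08u_yy + 60.5u_x = 0. Parabolic (discriminant = 0).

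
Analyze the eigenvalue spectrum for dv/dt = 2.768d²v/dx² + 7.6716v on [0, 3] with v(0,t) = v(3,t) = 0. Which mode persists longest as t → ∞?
Eigenvalues: λₙ = 2.768n²π²/3² - 7.6716.
First three modes:
  n=1: λ₁ = 2.768π²/3² - 7.6716 ≈ -4.636
  n=2: λ₂ = 11.072π²/3² - 7.6716 ≈ 4.47
  n=3: λ₃ = 24.912π²/3² - 7.6716 ≈ 19.647
Since 2.768π²/3² ≈ 3.035 < 7.6716, λ₁ < 0.
The n=1 mode grows fastest (−λₙ is largest for n=1) → dominates.
Asymptotic: v ~ c₁ sin(πx/3) e^{4.636t} (exponential growth at rate −λ₁ ≈ 4.636).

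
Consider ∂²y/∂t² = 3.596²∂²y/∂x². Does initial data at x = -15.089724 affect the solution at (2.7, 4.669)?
No. The domain of dependence is [-14.089724, 19.489724], and -15.089724 is outside this interval.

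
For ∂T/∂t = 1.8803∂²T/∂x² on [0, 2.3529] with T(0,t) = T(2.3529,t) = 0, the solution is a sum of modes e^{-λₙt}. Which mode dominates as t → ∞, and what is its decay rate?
Eigenvalues: λₙ = 1.8803n²π²/2.3529².
First three modes:
  n=1: λ₁ = 1.8803π²/2.3529² ≈ 3.352
  n=2: λ₂ = 7.5212π²/2.3529² ≈ 13.408 (4× faster decay)
  n=3: λ₃ = 16.9227π²/2.3529² ≈ 30.169 (9× faster decay)
As t → ∞, higher modes decay exponentially faster. The n=1 mode dominates: T ~ c₁ sin(πx/2.3529) e^{-λ₁t}.
Decay rate: λ₁ = 1.8803π²/2.3529² ≈ 3.352.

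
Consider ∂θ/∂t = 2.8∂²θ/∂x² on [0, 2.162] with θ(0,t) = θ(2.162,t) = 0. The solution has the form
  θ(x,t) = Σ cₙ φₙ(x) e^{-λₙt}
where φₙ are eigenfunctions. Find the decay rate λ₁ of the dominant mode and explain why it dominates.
Eigenvalues: λₙ = 2.8n²π²/2.162².
First three modes:
  n=1: λ₁ = 2.8π²/2.162² ≈ 5.912
  n=2: λ₂ = 11.2π²/2.162² ≈ 23.649 (4× faster decay)
  n=3: λ₃ = 25.2π²/2.162² ≈ 53.209 (9× faster decay)
As t → ∞, higher modes decay exponentially faster. The n=1 mode dominates: θ ~ c₁ sin(πx/2.162) e^{-λ₁t}.
Decay rate: λ₁ = 2.8π²/2.162² ≈ 5.912.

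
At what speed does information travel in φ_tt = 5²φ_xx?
Speed = 5. Information travels along characteristics x = x₀ ± 5t.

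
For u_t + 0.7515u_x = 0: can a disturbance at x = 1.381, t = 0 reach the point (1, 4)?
No. Only data at x = -2.006 affects (1, 4). Advection has one-way propagation along characteristics.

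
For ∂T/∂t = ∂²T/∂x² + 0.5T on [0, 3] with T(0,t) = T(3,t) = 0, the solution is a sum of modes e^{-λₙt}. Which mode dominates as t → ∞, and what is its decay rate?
Eigenvalues: λₙ = n²π²/3² - 0.5.
First three modes:
  n=1: λ₁ = π²/3² - 0.5 ≈ 0.597
  n=2: λ₂ = 4π²/3² - 0.5 ≈ 3.886
  n=3: λ₃ = 9π²/3² - 0.5 ≈ 9.37
Since π²/3² ≈ 1.097 > 0.5, all λₙ > 0.
The n=1 mode decays slowest → dominates as t → ∞.
Asymptotic: T ~ c₁ sin(πx/3) e^{-λ₁t} with decay rate λ₁ ≈ 0.597.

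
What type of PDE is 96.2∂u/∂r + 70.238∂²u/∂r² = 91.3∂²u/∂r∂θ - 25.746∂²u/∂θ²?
Rewriting in standard form: 70.238∂²u/∂r² - 91.3∂²u/∂r∂θ + 25.746∂²u/∂θ² + 96.2∂u/∂r = 0. With A = 70.238, B = -91.3, C = 25.746, the discriminant is 1102.299808. This is a hyperbolic PDE.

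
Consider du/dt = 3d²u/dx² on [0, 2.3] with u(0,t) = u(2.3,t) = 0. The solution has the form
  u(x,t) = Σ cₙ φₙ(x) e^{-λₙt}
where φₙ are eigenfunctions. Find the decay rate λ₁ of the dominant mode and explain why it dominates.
Eigenvalues: λₙ = 3n²π²/2.3².
First three modes:
  n=1: λ₁ = 3π²/2.3² ≈ 5.597
  n=2: λ₂ = 12π²/2.3² ≈ 22.389 (4× faster decay)
  n=3: λ₃ = 27π²/2.3² ≈ 50.374 (9× faster decay)
As t → ∞, higher modes decay exponentially faster. The n=1 mode dominates: u ~ c₁ sin(πx/2.3) e^{-λ₁t}.
Decay rate: λ₁ = 3π²/2.3² ≈ 5.597.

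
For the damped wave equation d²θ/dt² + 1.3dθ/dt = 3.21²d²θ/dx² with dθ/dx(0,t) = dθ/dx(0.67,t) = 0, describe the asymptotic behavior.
θ → constant (steady state). Damping (γ=1.3) dissipates the nonconstant modes; with Neumann BCs the spatial average obeys M''+γM'=0 and tends to a finite limit.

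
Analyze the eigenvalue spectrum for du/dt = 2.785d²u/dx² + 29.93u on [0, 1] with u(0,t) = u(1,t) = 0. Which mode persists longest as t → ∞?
Eigenvalues: λₙ = 2.785n²π²/1² - 29.93.
First three modes:
  n=1: λ₁ = 2.785π² - 29.93 ≈ -2.443
  n=2: λ₂ = 11.14π² - 29.93 ≈ 80.017
  n=3: λ₃ = 25.065π² - 29.93 ≈ 217.452
Since 2.785π² ≈ 27.487 < 29.93, λ₁ < 0.
The n=1 mode grows fastest (−λₙ is largest for n=1) → dominates.
Asymptotic: u ~ c₁ sin(πx/1) e^{2.443t} (exponential growth at rate −λ₁ ≈ 2.443).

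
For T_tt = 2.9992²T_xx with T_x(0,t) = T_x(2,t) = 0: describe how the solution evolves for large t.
T oscillates about a mean that drifts linearly in t (generically unbounded; no decay). There is no damping, so the nonconstant modes persist as standing waves (energy conserved, no decay). But with Neumann conditions at both ends the constant mode has eigenvalue 0: the spatial mean M(t) of T satisfies M'' = 0, so M(t) = M(0) + M'(0)·t. Unless the initial velocity has zero mean (∫T_t(x,0)dx = 0), the solution grows linearly in t (unbounded, though not exponentially); if it does have zero mean, the solution stays bounded and simply oscillates.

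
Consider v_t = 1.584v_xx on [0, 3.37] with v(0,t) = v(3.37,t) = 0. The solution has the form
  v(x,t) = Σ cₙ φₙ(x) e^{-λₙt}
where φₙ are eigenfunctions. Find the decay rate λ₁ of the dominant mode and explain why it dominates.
Eigenvalues: λₙ = 1.584n²π²/3.37².
First three modes:
  n=1: λ₁ = 1.584π²/3.37² ≈ 1.377
  n=2: λ₂ = 6.336π²/3.37² ≈ 5.506 (4× faster decay)
  n=3: λ₃ = 14.256π²/3.37² ≈ 12.389 (9× faster decay)
As t → ∞, higher modes decay exponentially faster. The n=1 mode dominates: v ~ c₁ sin(πx/3.37) e^{-λ₁t}.
Decay rate: λ₁ = 1.584π²/3.37² ≈ 1.377.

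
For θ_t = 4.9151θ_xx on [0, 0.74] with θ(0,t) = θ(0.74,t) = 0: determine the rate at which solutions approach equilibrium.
Eigenvalues: λₙ = 4.9151n²π²/0.74².
First three modes:
  n=1: λ₁ = 4.9151π²/0.74² ≈ 88.587
  n=2: λ₂ = 19.6604π²/0.74² ≈ 354.347 (4× faster decay)
  n=3: λ₃ = 44.2359π²/0.74² ≈ 797.281 (9× faster decay)
As t → ∞, higher modes decay exponentially faster. The n=1 mode dominates: θ ~ c₁ sin(πx/0.74) e^{-λ₁t}.
Decay rate: λ₁ = 4.9151π²/0.74² ≈ 88.587.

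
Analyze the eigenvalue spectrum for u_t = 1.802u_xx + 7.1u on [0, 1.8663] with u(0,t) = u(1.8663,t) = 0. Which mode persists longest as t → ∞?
Eigenvalues: λₙ = 1.802n²π²/1.8663² - 7.1.
First three modes:
  n=1: λ₁ = 1.802π²/1.8663² - 7.1 ≈ -1.994
  n=2: λ₂ = 7.208π²/1.8663² - 7.1 ≈ 13.325
  n=3: λ₃ = 16.218π²/1.8663² - 7.1 ≈ 38.855
Since 1.802π²/1.8663² ≈ 5.106 < 7.1, λ₁ < 0.
The n=1 mode grows fastest (−λₙ is largest for n=1) → dominates.
Asymptotic: u ~ c₁ sin(πx/1.8663) e^{1.994t} (exponential growth at rate −λ₁ ≈ 1.994).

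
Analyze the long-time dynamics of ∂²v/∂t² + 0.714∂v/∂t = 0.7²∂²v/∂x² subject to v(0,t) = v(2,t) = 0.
Long-time behavior: v → 0. Damping (γ=0.714) dissipates energy; oscillations decay exponentially.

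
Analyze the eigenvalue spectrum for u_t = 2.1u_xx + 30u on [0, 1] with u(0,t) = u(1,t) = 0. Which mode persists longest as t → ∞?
Eigenvalues: λₙ = 2.1n²π²/1² - 30.
First three modes:
  n=1: λ₁ = 2.1π² - 30 ≈ -9.274
  n=2: λ₂ = 8.4π² - 30 ≈ 52.905
  n=3: λ₃ = 18.9π² - 30 ≈ 156.536
Since 2.1π² ≈ 20.726 < 30, λ₁ < 0.
The n=1 mode grows fastest (−λₙ is largest for n=1) → dominates.
Asymptotic: u ~ c₁ sin(πx/1) e^{9.274t} (exponential growth at rate −λ₁ ≈ 9.274).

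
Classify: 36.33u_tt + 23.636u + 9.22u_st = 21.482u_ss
Rewriting in standard form: -21.482u_ss + 9.22u_st + 36.33u_tt + 23.636u = 0. Hyperbolic (discriminant = 3206.77264).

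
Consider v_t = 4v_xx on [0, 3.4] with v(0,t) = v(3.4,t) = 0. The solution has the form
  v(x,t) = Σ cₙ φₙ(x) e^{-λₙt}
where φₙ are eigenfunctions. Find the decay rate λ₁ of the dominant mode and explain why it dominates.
Eigenvalues: λₙ = 4n²π²/3.4².
First three modes:
  n=1: λ₁ = 4π²/3.4² ≈ 3.415
  n=2: λ₂ = 16π²/3.4² ≈ 13.66 (4× faster decay)
  n=3: λ₃ = 36π²/3.4² ≈ 30.736 (9× faster decay)
As t → ∞, higher modes decay exponentially faster. The n=1 mode dominates: v ~ c₁ sin(πx/3.4) e^{-λ₁t}.
Decay rate: λ₁ = 4π²/3.4² ≈ 3.415.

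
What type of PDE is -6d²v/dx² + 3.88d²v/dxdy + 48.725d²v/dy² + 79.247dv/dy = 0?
With A = -6, B = 3.88, C = 48.725, the discriminant is 1184.4544. This is a hyperbolic PDE.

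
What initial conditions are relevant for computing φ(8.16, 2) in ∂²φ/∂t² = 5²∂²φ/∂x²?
Domain of dependence: [-1.84, 18.16]. Signals travel at speed 5, so data within |x - 8.16| ≤ 5·2 = 10 can reach the point.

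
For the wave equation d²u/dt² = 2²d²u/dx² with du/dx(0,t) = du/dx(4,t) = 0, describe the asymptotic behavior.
u oscillates about a mean that drifts linearly in t (generically unbounded; no decay). There is no damping, so the nonconstant modes persist as standing waves (energy conserved, no decay). But with Neumann conditions at both ends the constant mode has eigenvalue 0: the spatial mean M(t) of u satisfies M'' = 0, so M(t) = M(0) + M'(0)·t. Unless the initial velocity has zero mean (∫u_t(x,0)dx = 0), the solution grows linearly in t (unbounded, though not exponentially); if it does have zero mean, the solution stays bounded and simply oscillates.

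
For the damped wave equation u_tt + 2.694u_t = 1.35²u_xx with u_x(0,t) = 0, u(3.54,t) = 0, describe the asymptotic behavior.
u → 0. Damping (γ=2.694) dissipates energy; oscillations decay exponentially.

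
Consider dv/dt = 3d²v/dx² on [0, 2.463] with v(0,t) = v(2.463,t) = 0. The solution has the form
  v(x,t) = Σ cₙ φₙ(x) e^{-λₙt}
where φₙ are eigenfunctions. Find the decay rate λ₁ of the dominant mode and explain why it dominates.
Eigenvalues: λₙ = 3n²π²/2.463².
First three modes:
  n=1: λ₁ = 3π²/2.463² ≈ 4.881
  n=2: λ₂ = 12π²/2.463² ≈ 19.523 (4× faster decay)
  n=3: λ₃ = 27π²/2.463² ≈ 43.927 (9× faster decay)
As t → ∞, higher modes decay exponentially faster. The n=1 mode dominates: v ~ c₁ sin(πx/2.463) e^{-λ₁t}.
Decay rate: λ₁ = 3π²/2.463² ≈ 4.881.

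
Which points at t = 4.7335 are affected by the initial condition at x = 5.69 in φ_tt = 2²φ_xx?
Domain of influence: [-3.777, 15.157]. Data at x = 5.69 spreads outward at speed 2.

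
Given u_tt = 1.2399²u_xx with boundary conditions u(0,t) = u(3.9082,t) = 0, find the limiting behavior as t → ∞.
u oscillates (no decay). Energy is conserved; the solution oscillates indefinitely as standing waves.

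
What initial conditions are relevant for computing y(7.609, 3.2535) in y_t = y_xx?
The entire real line. The heat equation has infinite propagation speed: any initial disturbance instantly affects all points (though exponentially small far away).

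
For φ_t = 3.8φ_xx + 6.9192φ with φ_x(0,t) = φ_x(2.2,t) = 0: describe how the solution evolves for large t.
φ grows unboundedly. With Neumann BCs the constant mode has diffusion eigenvalue 0, so any r > 0 makes it grow like e^(6.9192t); solution grows exponentially.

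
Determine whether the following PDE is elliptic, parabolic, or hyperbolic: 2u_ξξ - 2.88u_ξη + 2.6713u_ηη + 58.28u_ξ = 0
Coefficients: A = 2, B = -2.88, C = 2.6713. B² - 4AC = -13.076, which is negative, so the equation is elliptic.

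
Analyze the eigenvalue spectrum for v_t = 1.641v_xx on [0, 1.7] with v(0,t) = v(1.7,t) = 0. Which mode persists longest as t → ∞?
Eigenvalues: λₙ = 1.641n²π²/1.7².
First three modes:
  n=1: λ₁ = 1.641π²/1.7² ≈ 5.604
  n=2: λ₂ = 6.564π²/1.7² ≈ 22.417 (4× faster decay)
  n=3: λ₃ = 14.769π²/1.7² ≈ 50.437 (9× faster decay)
As t → ∞, higher modes decay exponentially faster. The n=1 mode dominates: v ~ c₁ sin(πx/1.7) e^{-λ₁t}.
Decay rate: λ₁ = 1.641π²/1.7² ≈ 5.604.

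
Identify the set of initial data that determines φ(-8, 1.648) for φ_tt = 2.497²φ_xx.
Domain of dependence: [-12.115056, -3.884944]. Signals travel at speed 2.497, so data within |x - -8| ≤ 2.497·1.648 = 4.115056 can reach the point.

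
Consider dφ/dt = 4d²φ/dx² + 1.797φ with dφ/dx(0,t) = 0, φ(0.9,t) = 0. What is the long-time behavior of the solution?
As t → ∞, φ → 0. Diffusion dominates reaction (r=1.797 < κπ²/(4L²)≈12.18); solution decays.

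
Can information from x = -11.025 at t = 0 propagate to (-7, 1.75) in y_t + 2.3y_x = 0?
Yes. The characteristic through (-7, 1.75) passes through x = -11.025.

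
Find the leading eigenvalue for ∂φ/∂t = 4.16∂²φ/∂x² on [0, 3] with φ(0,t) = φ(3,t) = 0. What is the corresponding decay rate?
Eigenvalues: λₙ = 4.16n²π²/3².
First three modes:
  n=1: λ₁ = 4.16π²/3² ≈ 4.562
  n=2: λ₂ = 16.64π²/3² ≈ 18.248 (4× faster decay)
  n=3: λ₃ = 37.44π²/3² ≈ 41.058 (9× faster decay)
As t → ∞, higher modes decay exponentially faster. The n=1 mode dominates: φ ~ c₁ sin(πx/3) e^{-λ₁t}.
Decay rate: λ₁ = 4.16π²/3² ≈ 4.562.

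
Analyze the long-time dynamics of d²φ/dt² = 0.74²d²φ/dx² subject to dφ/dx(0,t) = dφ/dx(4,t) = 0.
Long-time behavior: φ oscillates about a mean that drifts linearly in t (generically unbounded; no decay). There is no damping, so the nonconstant modes persist as standing waves (energy conserved, no decay). But with Neumann conditions at both ends the constant mode has eigenvalue 0: the spatial mean M(t) of φ satisfies M'' = 0, so M(t) = M(0) + M'(0)·t. Unless the initial velocity has zero mean (∫φ_t(x,0)dx = 0), the solution grows linearly in t (unbounded, though not exponentially); if it does have zero mean, the solution stays bounded and simply oscillates.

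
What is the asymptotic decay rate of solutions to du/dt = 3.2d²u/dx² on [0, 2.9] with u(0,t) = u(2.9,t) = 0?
Eigenvalues: λₙ = 3.2n²π²/2.9².
First three modes:
  n=1: λ₁ = 3.2π²/2.9² ≈ 3.755
  n=2: λ₂ = 12.8π²/2.9² ≈ 15.022 (4× faster decay)
  n=3: λ₃ = 28.8π²/2.9² ≈ 33.798 (9× faster decay)
As t → ∞, higher modes decay exponentially faster. The n=1 mode dominates: u ~ c₁ sin(πx/2.9) e^{-λ₁t}.
Decay rate: λ₁ = 3.2π²/2.9² ≈ 3.755.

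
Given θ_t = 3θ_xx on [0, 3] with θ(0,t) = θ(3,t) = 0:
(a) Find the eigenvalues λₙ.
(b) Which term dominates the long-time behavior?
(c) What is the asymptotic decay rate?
Eigenvalues: λₙ = 3n²π²/3².
First three modes:
  n=1: λ₁ = 3π²/3² ≈ 3.29
  n=2: λ₂ = 12π²/3² ≈ 13.159 (4× faster decay)
  n=3: λ₃ = 27π²/3² ≈ 29.609 (9× faster decay)
As t → ∞, higher modes decay exponentially faster. The n=1 mode dominates: θ ~ c₁ sin(πx/3) e^{-λ₁t}.
Decay rate: λ₁ = 3π²/3² ≈ 3.29.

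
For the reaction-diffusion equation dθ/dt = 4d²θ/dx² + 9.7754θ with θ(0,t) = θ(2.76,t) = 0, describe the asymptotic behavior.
θ grows unboundedly. Reaction dominates diffusion (r=9.7754 > κπ²/L²≈5.18); solution grows exponentially.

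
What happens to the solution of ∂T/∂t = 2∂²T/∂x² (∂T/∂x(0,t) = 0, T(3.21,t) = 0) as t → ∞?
T → 0. Heat escapes through the Dirichlet boundary.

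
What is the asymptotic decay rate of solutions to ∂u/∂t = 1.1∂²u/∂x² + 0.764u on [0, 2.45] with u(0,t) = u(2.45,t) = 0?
Eigenvalues: λₙ = 1.1n²π²/2.45² - 0.764.
First three modes:
  n=1: λ₁ = 1.1π²/2.45² - 0.764 ≈ 1.045
  n=2: λ₂ = 4.4π²/2.45² - 0.764 ≈ 6.471
  n=3: λ₃ = 9.9π²/2.45² - 0.764 ≈ 15.514
Since 1.1π²/2.45² ≈ 1.809 > 0.764, all λₙ > 0.
The n=1 mode decays slowest → dominates as t → ∞.
Asymptotic: u ~ c₁ sin(πx/2.45) e^{-λ₁t} with decay rate λ₁ ≈ 1.045.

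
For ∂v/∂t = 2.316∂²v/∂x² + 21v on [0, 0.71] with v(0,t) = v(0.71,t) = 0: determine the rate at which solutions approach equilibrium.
Eigenvalues: λₙ = 2.316n²π²/0.71² - 21.
First three modes:
  n=1: λ₁ = 2.316π²/0.71² - 21 ≈ 24.344
  n=2: λ₂ = 9.264π²/0.71² - 21 ≈ 160.377
  n=3: λ₃ = 20.844π²/0.71² - 21 ≈ 387.098
Since 2.316π²/0.71² ≈ 45.344 > 21, all λₙ > 0.
The n=1 mode decays slowest → dominates as t → ∞.
Asymptotic: v ~ c₁ sin(πx/0.71) e^{-λ₁t} with decay rate λ₁ ≈ 24.344.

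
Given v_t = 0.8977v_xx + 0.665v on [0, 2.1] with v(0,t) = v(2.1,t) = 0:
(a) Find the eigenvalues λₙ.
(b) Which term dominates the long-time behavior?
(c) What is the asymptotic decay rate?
Eigenvalues: λₙ = 0.8977n²π²/2.1² - 0.665.
First three modes:
  n=1: λ₁ = 0.8977π²/2.1² - 0.665 ≈ 1.344
  n=2: λ₂ = 3.5908π²/2.1² - 0.665 ≈ 7.371
  n=3: λ₃ = 8.0793π²/2.1² - 0.665 ≈ 17.417
Since 0.8977π²/2.1² ≈ 2.009 > 0.665, all λₙ > 0.
The n=1 mode decays slowest → dominates as t → ∞.
Asymptotic: v ~ c₁ sin(πx/2.1) e^{-λ₁t} with decay rate λ₁ ≈ 1.344.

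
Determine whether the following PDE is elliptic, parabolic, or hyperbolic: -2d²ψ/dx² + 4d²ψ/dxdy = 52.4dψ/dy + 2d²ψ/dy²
Rewriting in standard form: -2d²ψ/dx² + 4d²ψ/dxdy - 2d²ψ/dy² - 52.4dψ/dy = 0. Coefficients: A = -2, B = 4, C = -2. B² - 4AC = 0, which is zero, so the equation is parabolic.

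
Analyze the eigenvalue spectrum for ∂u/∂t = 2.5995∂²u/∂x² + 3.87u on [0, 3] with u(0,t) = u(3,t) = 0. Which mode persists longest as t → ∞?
Eigenvalues: λₙ = 2.5995n²π²/3² - 3.87.
First three modes:
  n=1: λ₁ = 2.5995π²/3² - 3.87 ≈ -1.019
  n=2: λ₂ = 10.398π²/3² - 3.87 ≈ 7.533
  n=3: λ₃ = 23.3955π²/3² - 3.87 ≈ 21.786
Since 2.5995π²/3² ≈ 2.851 < 3.87, λ₁ < 0.
The n=1 mode grows fastest (−λₙ is largest for n=1) → dominates.
Asymptotic: u ~ c₁ sin(πx/3) e^{1.019t} (exponential growth at rate −λ₁ ≈ 1.019).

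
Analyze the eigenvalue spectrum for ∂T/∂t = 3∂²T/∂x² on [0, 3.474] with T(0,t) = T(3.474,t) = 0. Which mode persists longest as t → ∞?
Eigenvalues: λₙ = 3n²π²/3.474².
First three modes:
  n=1: λ₁ = 3π²/3.474² ≈ 2.453
  n=2: λ₂ = 12π²/3.474² ≈ 9.813 (4× faster decay)
  n=3: λ₃ = 27π²/3.474² ≈ 22.08 (9× faster decay)
As t → ∞, higher modes decay exponentially faster. The n=1 mode dominates: T ~ c₁ sin(πx/3.474) e^{-λ₁t}.
Decay rate: λ₁ = 3π²/3.474² ≈ 2.453.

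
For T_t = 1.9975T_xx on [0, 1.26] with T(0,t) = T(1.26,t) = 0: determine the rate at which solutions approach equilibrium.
Eigenvalues: λₙ = 1.9975n²π²/1.26².
First three modes:
  n=1: λ₁ = 1.9975π²/1.26² ≈ 12.418
  n=2: λ₂ = 7.99π²/1.26² ≈ 49.671 (4× faster decay)
  n=3: λ₃ = 17.9775π²/1.26² ≈ 111.76 (9× faster decay)
As t → ∞, higher modes decay exponentially faster. The n=1 mode dominates: T ~ c₁ sin(πx/1.26) e^{-λ₁t}.
Decay rate: λ₁ = 1.9975π²/1.26² ≈ 12.418.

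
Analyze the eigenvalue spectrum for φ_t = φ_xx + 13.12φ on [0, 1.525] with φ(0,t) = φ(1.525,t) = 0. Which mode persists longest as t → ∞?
Eigenvalues: λₙ = n²π²/1.525² - 13.12.
First three modes:
  n=1: λ₁ = π²/1.525² - 13.12 ≈ -8.876
  n=2: λ₂ = 4π²/1.525² - 13.12 ≈ 3.855
  n=3: λ₃ = 9π²/1.525² - 13.12 ≈ 25.075
Since π²/1.525² ≈ 4.244 < 13.12, λ₁ < 0.
The n=1 mode grows fastest (−λₙ is largest for n=1) → dominates.
Asymptotic: φ ~ c₁ sin(πx/1.525) e^{8.876t} (exponential growth at rate −λ₁ ≈ 8.876).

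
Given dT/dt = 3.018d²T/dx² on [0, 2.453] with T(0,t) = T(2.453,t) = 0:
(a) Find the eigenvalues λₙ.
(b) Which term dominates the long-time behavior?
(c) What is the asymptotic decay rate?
Eigenvalues: λₙ = 3.018n²π²/2.453².
First three modes:
  n=1: λ₁ = 3.018π²/2.453² ≈ 4.95
  n=2: λ₂ = 12.072π²/2.453² ≈ 19.801 (4× faster decay)
  n=3: λ₃ = 27.162π²/2.453² ≈ 44.552 (9× faster decay)
As t → ∞, higher modes decay exponentially faster. The n=1 mode dominates: T ~ c₁ sin(πx/2.453) e^{-λ₁t}.
Decay rate: λ₁ = 3.018π²/2.453² ≈ 4.95.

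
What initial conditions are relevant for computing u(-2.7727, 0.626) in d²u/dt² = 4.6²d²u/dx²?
Domain of dependence: [-5.6523, 0.1069]. Signals travel at speed 4.6, so data within |x - -2.7727| ≤ 4.6·0.626 = 2.8796 can reach the point.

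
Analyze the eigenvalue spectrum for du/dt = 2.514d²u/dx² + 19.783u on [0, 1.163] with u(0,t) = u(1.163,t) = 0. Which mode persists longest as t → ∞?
Eigenvalues: λₙ = 2.514n²π²/1.163² - 19.783.
First three modes:
  n=1: λ₁ = 2.514π²/1.163² - 19.783 ≈ -1.439
  n=2: λ₂ = 10.056π²/1.163² - 19.783 ≈ 53.595
  n=3: λ₃ = 22.626π²/1.163² - 19.783 ≈ 145.317
Since 2.514π²/1.163² ≈ 18.344 < 19.783, λ₁ < 0.
The n=1 mode grows fastest (−λₙ is largest for n=1) → dominates.
Asymptotic: u ~ c₁ sin(πx/1.163) e^{1.439t} (exponential growth at rate −λ₁ ≈ 1.439).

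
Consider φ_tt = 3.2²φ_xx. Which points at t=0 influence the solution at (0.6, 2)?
Domain of dependence: [-5.8, 7]. Signals travel at speed 3.2, so data within |x - 0.6| ≤ 3.2·2 = 6.4 can reach the point.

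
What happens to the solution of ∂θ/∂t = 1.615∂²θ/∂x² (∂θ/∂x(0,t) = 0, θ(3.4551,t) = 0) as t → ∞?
θ → 0. Heat escapes through the Dirichlet boundary.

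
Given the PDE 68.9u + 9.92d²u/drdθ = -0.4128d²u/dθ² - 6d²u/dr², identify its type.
Rewriting in standard form: 6d²u/dr² + 9.92d²u/drdθ + 0.4128d²u/dθ² + 68.9u = 0. The second-order coefficients are A = 6, B = 9.92, C = 0.4128. Since B² - 4AC = 88.4992 > 0, this is a hyperbolic PDE.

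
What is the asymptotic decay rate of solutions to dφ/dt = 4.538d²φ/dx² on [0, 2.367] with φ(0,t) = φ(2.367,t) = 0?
Eigenvalues: λₙ = 4.538n²π²/2.367².
First three modes:
  n=1: λ₁ = 4.538π²/2.367² ≈ 7.994
  n=2: λ₂ = 18.152π²/2.367² ≈ 31.976 (4× faster decay)
  n=3: λ₃ = 40.842π²/2.367² ≈ 71.947 (9× faster decay)
As t → ∞, higher modes decay exponentially faster. The n=1 mode dominates: φ ~ c₁ sin(πx/2.367) e^{-λ₁t}.
Decay rate: λ₁ = 4.538π²/2.367² ≈ 7.994.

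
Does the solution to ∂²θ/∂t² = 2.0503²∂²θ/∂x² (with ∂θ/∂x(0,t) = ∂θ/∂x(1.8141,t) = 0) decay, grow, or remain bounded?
θ oscillates about a mean that drifts linearly in t (generically unbounded; no decay). There is no damping, so the nonconstant modes persist as standing waves (energy conserved, no decay). But with Neumann conditions at both ends the constant mode has eigenvalue 0: the spatial mean M(t) of θ satisfies M'' = 0, so M(t) = M(0) + M'(0)·t. Unless the initial velocity has zero mean (∫θ_t(x,0)dx = 0), the solution grows linearly in t (unbounded, though not exponentially); if it does have zero mean, the solution stays bounded and simply oscillates.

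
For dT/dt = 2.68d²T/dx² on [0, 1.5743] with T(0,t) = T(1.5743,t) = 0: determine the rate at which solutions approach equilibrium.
Eigenvalues: λₙ = 2.68n²π²/1.5743².
First three modes:
  n=1: λ₁ = 2.68π²/1.5743² ≈ 10.672
  n=2: λ₂ = 10.72π²/1.5743² ≈ 42.689 (4× faster decay)
  n=3: λ₃ = 24.12π²/1.5743² ≈ 96.051 (9× faster decay)
As t → ∞, higher modes decay exponentially faster. The n=1 mode dominates: T ~ c₁ sin(πx/1.5743) e^{-λ₁t}.
Decay rate: λ₁ = 2.68π²/1.5743² ≈ 10.672.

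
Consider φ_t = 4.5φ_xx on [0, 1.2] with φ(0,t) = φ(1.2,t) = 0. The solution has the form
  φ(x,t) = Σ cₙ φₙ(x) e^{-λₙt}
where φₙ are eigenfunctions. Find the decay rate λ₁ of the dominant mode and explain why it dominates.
Eigenvalues: λₙ = 4.5n²π²/1.2².
First three modes:
  n=1: λ₁ = 4.5π²/1.2² ≈ 30.843
  n=2: λ₂ = 18π²/1.2² ≈ 123.37 (4× faster decay)
  n=3: λ₃ = 40.5π²/1.2² ≈ 277.583 (9× faster decay)
As t → ∞, higher modes decay exponentially faster. The n=1 mode dominates: φ ~ c₁ sin(πx/1.2) e^{-λ₁t}.
Decay rate: λ₁ = 4.5π²/1.2² ≈ 30.843.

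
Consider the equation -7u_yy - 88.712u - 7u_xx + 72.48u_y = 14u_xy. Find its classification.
Rewriting in standard form: -7u_xx - 14u_xy - 7u_yy + 72.48u_y - 88.712u = 0. Parabolic. (A = -7, B = -14, C = -7 gives B² - 4AC = 0.)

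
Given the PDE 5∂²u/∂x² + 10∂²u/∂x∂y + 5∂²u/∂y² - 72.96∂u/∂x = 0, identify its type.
The second-order coefficients are A = 5, B = 10, C = 5. Since B² - 4AC = 0 = 0, this is a parabolic PDE.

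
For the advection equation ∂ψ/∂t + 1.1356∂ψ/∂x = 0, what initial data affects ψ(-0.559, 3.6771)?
A single point: x = -4.73471476. The characteristic through (-0.559, 3.6771) is x - 1.1356t = const, so x = -0.559 - 1.1356·3.6771 = -4.73471476.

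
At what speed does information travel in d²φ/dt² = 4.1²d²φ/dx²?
Speed = 4.1. Information travels along characteristics x = x₀ ± 4.1t.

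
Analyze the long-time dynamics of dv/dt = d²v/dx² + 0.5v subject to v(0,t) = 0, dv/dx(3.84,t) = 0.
Long-time behavior: v grows unboundedly. Reaction dominates diffusion (r=0.5 > κπ²/(4L²)≈0.17); solution grows exponentially.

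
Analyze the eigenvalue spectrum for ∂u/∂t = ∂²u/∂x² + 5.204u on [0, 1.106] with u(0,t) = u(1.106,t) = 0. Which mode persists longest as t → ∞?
Eigenvalues: λₙ = n²π²/1.106² - 5.204.
First three modes:
  n=1: λ₁ = π²/1.106² - 5.204 ≈ 2.864
  n=2: λ₂ = 4π²/1.106² - 5.204 ≈ 27.07
  n=3: λ₃ = 9π²/1.106² - 5.204 ≈ 67.412
Since π²/1.106² ≈ 8.068 > 5.204, all λₙ > 0.
The n=1 mode decays slowest → dominates as t → ∞.
Asymptotic: u ~ c₁ sin(πx/1.106) e^{-λ₁t} with decay rate λ₁ ≈ 2.864.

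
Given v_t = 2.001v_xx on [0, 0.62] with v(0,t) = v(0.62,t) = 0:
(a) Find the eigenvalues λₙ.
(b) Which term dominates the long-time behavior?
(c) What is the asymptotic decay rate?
Eigenvalues: λₙ = 2.001n²π²/0.62².
First three modes:
  n=1: λ₁ = 2.001π²/0.62² ≈ 51.376
  n=2: λ₂ = 8.004π²/0.62² ≈ 205.505 (4× faster decay)
  n=3: λ₃ = 18.009π²/0.62² ≈ 462.387 (9× faster decay)
As t → ∞, higher modes decay exponentially faster. The n=1 mode dominates: v ~ c₁ sin(πx/0.62) e^{-λ₁t}.
Decay rate: λ₁ = 2.001π²/0.62² ≈ 51.376.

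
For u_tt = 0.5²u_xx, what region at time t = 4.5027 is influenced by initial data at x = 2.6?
Domain of influence: [0.34865, 4.85135]. Data at x = 2.6 spreads outward at speed 0.5.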